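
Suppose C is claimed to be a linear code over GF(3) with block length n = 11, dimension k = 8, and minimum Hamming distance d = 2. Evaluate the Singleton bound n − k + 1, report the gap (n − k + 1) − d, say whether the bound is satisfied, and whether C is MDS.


Singleton RHS = n − k + 1 = 4, slack = 2, bound satisfied, not MDS.

Singleton bound: d ≤ n − k + 1.
Here n = 11, k = 8, so n − k + 1 = 4.
Given d = 2, check d ≤ 4: YES.
Slack = (n − k + 1) − d = 2.
The code is NOT MDS (slack = 2 > 0).
Description: the claimed parameters are [11, 8, 2]_3; such a code would be non-MDS.


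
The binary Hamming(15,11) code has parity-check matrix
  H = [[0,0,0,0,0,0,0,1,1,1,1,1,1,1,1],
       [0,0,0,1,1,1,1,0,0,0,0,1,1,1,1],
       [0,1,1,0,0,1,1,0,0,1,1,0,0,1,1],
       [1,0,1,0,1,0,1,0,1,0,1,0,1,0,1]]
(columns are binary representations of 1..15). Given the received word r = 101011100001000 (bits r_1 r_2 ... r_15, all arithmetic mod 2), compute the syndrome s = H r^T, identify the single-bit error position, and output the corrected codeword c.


s = (1, 0, 1, 0)^T, error position = 10, corrected codeword c = 101011100101000

Compute s = H r^T mod 2 one row at a time:
  s_1 = 0 + 0 + 0 + 0 + 1 + 0 + 0 + 0 = 1 ≡ 1 (mod 2).
  s_2 = 0 + 1 + 1 + 1 + 1 + 0 + 0 + 0 = 4 ≡ 0 (mod 2).
  s_3 = 0 + 1 + 1 + 1 + 0 + 0 + 0 + 0 = 3 ≡ 1 (mod 2).
  s_4 = 1 + 1 + 1 + 1 + 0 + 0 + 0 + 0 = 4 ≡ 0 (mod 2).
s = (1, 0, 1, 0)^T — this equals column 10 of H (binary 1010), so error is at position 10.
Correct: flip bit 10 of r = 101011100001000 to get c = 101011100101000.


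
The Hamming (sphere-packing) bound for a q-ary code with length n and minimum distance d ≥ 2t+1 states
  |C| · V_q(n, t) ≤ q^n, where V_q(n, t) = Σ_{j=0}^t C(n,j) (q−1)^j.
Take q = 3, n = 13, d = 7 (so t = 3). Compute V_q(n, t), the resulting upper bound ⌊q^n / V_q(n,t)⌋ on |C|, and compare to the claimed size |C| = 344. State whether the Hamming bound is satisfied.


V_q(n, t) = 2627, q^n = 1594323, Hamming bound = 606, |C| = 344 ≤ bound (satisfied).

Step 1: Compute V_q(n, t) = Σ_{j=0}^3 C(n, j) (q−1)^j.
  j = 0: C(13,0)·(2)^0 = 1·1 = 1.
  j = 1: C(13,1)·(2)^1 = 13·2 = 26.
  j = 2: C(13,2)·(2)^2 = 78·4 = 312.
  j = 3: C(13,3)·(2)^3 = 286·8 = 2288.
  V_q(n, t) = 1 + 26 + 312 + 2288 = 2627.
Step 2: q^n = 3^13 = 1594323.
Step 3: Hamming bound ⌊q^n / V_q(n,t)⌋ = ⌊1594323/2627⌋ = 606.
Step 4: Compare |C| = 344 to 606: satisfied.
The claimed |C| lies below the Hamming bound.


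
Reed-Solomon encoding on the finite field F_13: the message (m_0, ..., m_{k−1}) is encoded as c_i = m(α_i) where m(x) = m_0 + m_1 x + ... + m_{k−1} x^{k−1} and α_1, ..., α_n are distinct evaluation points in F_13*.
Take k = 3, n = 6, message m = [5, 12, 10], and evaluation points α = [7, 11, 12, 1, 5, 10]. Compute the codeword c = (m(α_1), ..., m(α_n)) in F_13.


c = [7, 8, 3, 1, 3, 7]

Message polynomial: m(x) = 5 + 12·x + 10·x^2 (mod 13).
For each evaluation point α_i, compute m(α_i) mod 13:
  α_1 = 7: Horner steps 10 → 4 → 7, so m(7) = 7.
  α_2 = 11: Horner steps 10 → 5 → 8, so m(11) = 8.
  α_3 = 12: Horner steps 10 → 2 → 3, so m(12) = 3.
  α_4 = 1: Horner steps 10 → 9 → 1, so m(1) = 1.
  α_5 = 5: Horner steps 10 → 10 → 3, so m(5) = 3.
  α_6 = 10: Horner steps 10 → 8 → 7, so m(10) = 7.
Codeword c = [7, 8, 3, 1, 3, 7] ∈ F_13^6.


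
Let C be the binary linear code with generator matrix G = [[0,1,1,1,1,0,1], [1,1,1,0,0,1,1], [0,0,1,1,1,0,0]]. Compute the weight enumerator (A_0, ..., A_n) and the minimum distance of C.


Weight distribution: A_0 = 1, A_2 = 1, A_3 = 2, A_4 = 1, A_5 = 2, A_6 = 1. Minimum distance d = 2.

Enumerate all 2^3 = 8 messages m ∈ F_2^3.
For each, compute codeword c = mG in F_2^7, then tally its weight.
  m = 000 → c = 0000000, weight = 0.
  m = 100 → c = 0111101, weight = 5.
  m = 010 → c = 1110011, weight = 5.
  m = 110 → c = 1001110, weight = 4.
  m = 001 → c = 0011100, weight = 3.
  m = 101 → c = 0100001, weight = 2.
  m = 011 → c = 1101111, weight = 6.
  m = 111 → c = 1010010, weight = 3.
Tally weights:
  weight 0: 1 codewords.
  weight 2: 1 codewords.
  weight 3: 2 codewords.
  weight 4: 1 codewords.
  weight 5: 2 codewords.
  weight 6: 1 codewords.
Minimum distance d = smallest w > 0 with A_w > 0 = 2.
Sanity: Σ A_w = 8 = 2^3 = 8 ✓.


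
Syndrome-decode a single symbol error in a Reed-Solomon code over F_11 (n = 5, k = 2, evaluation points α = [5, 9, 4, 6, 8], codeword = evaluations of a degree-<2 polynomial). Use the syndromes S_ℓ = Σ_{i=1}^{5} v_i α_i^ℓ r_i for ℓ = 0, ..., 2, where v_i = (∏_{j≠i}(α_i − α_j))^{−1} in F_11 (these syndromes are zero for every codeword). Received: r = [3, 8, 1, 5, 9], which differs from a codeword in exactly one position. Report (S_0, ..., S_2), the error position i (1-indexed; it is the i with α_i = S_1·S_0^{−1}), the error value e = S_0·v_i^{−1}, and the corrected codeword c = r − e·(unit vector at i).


S = (6, 10, 2), error at position 2, error magnitude e = 8, c = [3, 0, 1, 5, 9].

Step 1: column multipliers v_i = (∏_{j≠i}(α_i − α_j))^{−1} mod 11.
  i = 1 (α = 5): (5−9)(5−4)(5−6)(5−8) = (−4)·1·(−1)·(−3) = −12 ≡ 10, so v_1 = 10^{−1} = 10 (mod 11).
  i = 2 (α = 9): (9−5)(9−4)(9−6)(9−8) = 4·5·3·1 = 60 ≡ 5, so v_2 = 5^{−1} = 9 (mod 11).
  i = 3 (α = 4): (4−5)(4−9)(4−6)(4−8) = (−1)·(−5)·(−2)·(−4) = 40 ≡ 7, so v_3 = 7^{−1} = 8 (mod 11).
  i = 4 (α = 6): (6−5)(6−9)(6−4)(6−8) = 1·(−3)·2·(−2) = 12 ≡ 1, so v_4 = 1^{−1} = 1 (mod 11).
  i = 5 (α = 8): (8−5)(8−9)(8−4)(8−6) = 3·(−1)·4·2 = −24 ≡ 9, so v_5 = 9^{−1} = 5 (mod 11).
  v = [10, 9, 8, 1, 5].
Step 2: syndromes of r = [3, 8, 1, 5, 9] (all sums mod 11).
  S_0 = Σ v_i r_i = 10·3 + 9·8 + 8·1 + 1·5 + 5·9 = 160 ≡ 6.
  S_1 = Σ v_i α_i r_i = 10·5·3 + 9·9·8 + 8·4·1 + 1·6·5 + 5·8·9 = 1220 ≡ 10.
  α_i^2 mod 11 = [3, 4, 5, 3, 9].
  S_2 = Σ v_i α_i^2 r_i = 10·3·3 + 9·4·8 + 8·5·1 + 1·3·5 + 5·9·9 = 838 ≡ 2.
  S = (6, 10, 2) ≠ 0, so r is not a codeword (an error is present).
Step 3: locate the error. For a single error e at position i, S_ℓ = v_i·e·α_i^ℓ, so α_err = S_1/S_0.
  S_0^{−1} = 6^{−1} = 2 (mod 11), so α_err = 10·2 = 20 ≡ 9 = α_2. Error position i = 2.
  Consistency check: S_2/S_1 = 2·10 = 20 ≡ 9 = α_err ✓ (single-error assumption holds).
Step 4: error magnitude e = S_0/v_2 = S_0·∏_{j≠2}(α_2 − α_j) = 6·5 = 30 ≡ 8 (mod 11).
Step 5: correct position 2: c_2 = r_2 − e = 8 − 8 ≡ 0 (mod 11). Hence c = [3, 0, 1, 5, 9].
  Check: interpolating c through the α_i gives m(x) = 4 + 2·x (degree < 2) with m(α_i) = c_i for every i, so c is indeed a codeword.


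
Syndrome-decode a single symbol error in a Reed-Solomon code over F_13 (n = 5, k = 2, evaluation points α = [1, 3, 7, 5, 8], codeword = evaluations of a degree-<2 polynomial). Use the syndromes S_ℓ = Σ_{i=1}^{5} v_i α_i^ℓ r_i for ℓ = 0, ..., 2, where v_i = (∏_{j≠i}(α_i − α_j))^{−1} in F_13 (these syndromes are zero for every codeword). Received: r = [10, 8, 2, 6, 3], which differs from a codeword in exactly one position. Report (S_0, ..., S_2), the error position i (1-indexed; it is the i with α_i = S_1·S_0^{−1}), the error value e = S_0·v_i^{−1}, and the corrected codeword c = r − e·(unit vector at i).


S = (6, 3, 8), error at position 3, error magnitude e = 11, c = [10, 8, 4, 6, 3].

Step 1: column multipliers v_i = (∏_{j≠i}(α_i − α_j))^{−1} mod 13.
  i = 1 (α = 1): (1−3)(1−7)(1−5)(1−8) = (−2)·(−6)·(−4)·(−7) = 336 ≡ 11, so v_1 = 11^{−1} = 6 (mod 13).
  i = 2 (α = 3): (3−1)(3−7)(3−5)(3−8) = 2·(−4)·(−2)·(−5) = −80 ≡ 11, so v_2 = 11^{−1} = 6 (mod 13).
  i = 3 (α = 7): (7−1)(7−3)(7−5)(7−8) = 6·4·2·(−1) = −48 ≡ 4, so v_3 = 4^{−1} = 10 (mod 13).
  i = 4 (α = 5): (5−1)(5−3)(5−7)(5−8) = 4·2·(−2)·(−3) = 48 ≡ 9, so v_4 = 9^{−1} = 3 (mod 13).
  i = 5 (α = 8): (8−1)(8−3)(8−7)(8−5) = 7·5·1·3 = 105 ≡ 1, so v_5 = 1^{−1} = 1 (mod 13).
  v = [6, 6, 10, 3, 1].
Step 2: syndromes of r = [10, 8, 2, 6, 3] (all sums mod 13).
  S_0 = Σ v_i r_i = 6·10 + 6·8 + 10·2 + 3·6 + 1·3 = 149 ≡ 6.
  S_1 = Σ v_i α_i r_i = 6·1·10 + 6·3·8 + 10·7·2 + 3·5·6 + 1·8·3 = 458 ≡ 3.
  α_i^2 mod 13 = [1, 9, 10, 12, 12].
  S_2 = Σ v_i α_i^2 r_i = 6·1·10 + 6·9·8 + 10·10·2 + 3·12·6 + 1·12·3 = 944 ≡ 8.
  S = (6, 3, 8) ≠ 0, so r is not a codeword (an error is present).
Step 3: locate the error. For a single error e at position i, S_ℓ = v_i·e·α_i^ℓ, so α_err = S_1/S_0.
  S_0^{−1} = 6^{−1} = 11 (mod 13), so α_err = 3·11 = 33 ≡ 7 = α_3. Error position i = 3.
  Consistency check: S_2/S_1 = 8·9 = 72 ≡ 7 = α_err ✓ (single-error assumption holds).
Step 4: error magnitude e = S_0/v_3 = S_0·∏_{j≠3}(α_3 − α_j) = 6·4 = 24 ≡ 11 (mod 13).
Step 5: correct position 3: c_3 = r_3 − e = 2 − 11 ≡ 4 (mod 13). Hence c = [10, 8, 4, 6, 3].
  Check: interpolating c through the α_i gives m(x) = 11 + 12·x (degree < 2) with m(α_i) = c_i for every i, so c is indeed a codeword.


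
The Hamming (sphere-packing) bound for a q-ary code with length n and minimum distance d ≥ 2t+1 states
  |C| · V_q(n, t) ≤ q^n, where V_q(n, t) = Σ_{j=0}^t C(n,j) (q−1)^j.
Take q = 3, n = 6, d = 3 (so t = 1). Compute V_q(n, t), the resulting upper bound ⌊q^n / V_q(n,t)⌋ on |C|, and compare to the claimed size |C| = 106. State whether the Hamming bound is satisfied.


V_q(n, t) = 13, q^n = 729, Hamming bound = 56, |C| = 106 > bound (violated).

Step 1: Compute V_q(n, t) = Σ_{j=0}^1 C(n, j) (q−1)^j.
  j = 0: C(6,0)·(2)^0 = 1·1 = 1.
  j = 1: C(6,1)·(2)^1 = 6·2 = 12.
  V_q(n, t) = 1 + 12 = 13.
Step 2: q^n = 3^6 = 729.
Step 3: Hamming bound ⌊q^n / V_q(n,t)⌋ = ⌊729/13⌋ = 56.
Step 4: Compare |C| = 106 to 56: violated.
The claimed |C| lies above the Hamming bound, so no 3-ary code of length 6 with d ≥ 3 can have 106 codewords.


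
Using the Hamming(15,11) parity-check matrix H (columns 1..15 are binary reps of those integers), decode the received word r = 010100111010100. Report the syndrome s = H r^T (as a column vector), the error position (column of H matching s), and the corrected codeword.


s = (0, 1, 1, 0)^T, error position = 6, corrected codeword c = 010101111010100

Compute s = H r^T mod 2 one row at a time:
  s_1 = 1 + 1 + 0 + 1 + 0 + 1 + 0 + 0 = 4 ≡ 0 (mod 2).
  s_2 = 1 + 0 + 0 + 1 + 0 + 1 + 0 + 0 = 3 ≡ 1 (mod 2).
  s_3 = 1 + 0 + 0 + 1 + 0 + 1 + 0 + 0 = 3 ≡ 1 (mod 2).
  s_4 = 0 + 0 + 0 + 1 + 1 + 1 + 1 + 0 = 4 ≡ 0 (mod 2).
s = (0, 1, 1, 0)^T — this equals column 6 of H (binary 0110), so error is at position 6.
Correct: flip bit 6 of r = 010100111010100 to get c = 010101111010100.


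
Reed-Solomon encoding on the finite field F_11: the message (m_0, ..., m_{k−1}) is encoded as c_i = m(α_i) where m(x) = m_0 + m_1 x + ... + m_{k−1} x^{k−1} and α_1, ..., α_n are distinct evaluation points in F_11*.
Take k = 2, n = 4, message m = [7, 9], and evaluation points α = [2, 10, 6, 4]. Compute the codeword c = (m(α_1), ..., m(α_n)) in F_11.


c = [3, 9, 6, 10]

Message polynomial: m(x) = 7 + 9·x (mod 11).
For each evaluation point α_i, compute m(α_i) mod 11:
  α_1 = 2: Horner steps 9 → 3, so m(2) = 3.
  α_2 = 10: Horner steps 9 → 9, so m(10) = 9.
  α_3 = 6: Horner steps 9 → 6, so m(6) = 6.
  α_4 = 4: Horner steps 9 → 10, so m(4) = 10.
Codeword c = [3, 9, 6, 10] ∈ F_11^4.


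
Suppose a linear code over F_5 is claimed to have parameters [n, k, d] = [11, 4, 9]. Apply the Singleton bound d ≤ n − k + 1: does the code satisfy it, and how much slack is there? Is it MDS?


Singleton RHS = n − k + 1 = 8, slack = -1, bound violated (no such code; not MDS).

Singleton bound: d ≤ n − k + 1.
Here n = 11, k = 4, so n − k + 1 = 8.
Given d = 9, check d ≤ 8: NO.
Slack = (n − k + 1) − d = -1.
The slack is negative: d = 9 exceeds n − k + 1 = 8 by 1, so the Singleton bound is violated and no linear [11, 4, 9]_5 code can exist. In particular it is not MDS (MDS requires d = n − k + 1 exactly).
Description: the claimed parameters are [11, 4, 9]_5; such a code would be impossible (violates the Singleton bound).


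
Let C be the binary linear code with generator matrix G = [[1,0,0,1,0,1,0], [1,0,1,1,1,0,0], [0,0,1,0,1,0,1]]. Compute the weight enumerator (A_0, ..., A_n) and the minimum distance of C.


Weight distribution: A_0 = 1, A_2 = 1, A_3 = 4, A_4 = 1, A_6 = 1. Minimum distance d = 2.

Enumerate all 2^3 = 8 messages m ∈ F_2^3.
For each, compute codeword c = mG in F_2^7, then tally its weight.
  m = 000 → c = 0000000, weight = 0.
  m = 100 → c = 1001010, weight = 3.
  m = 010 → c = 1011100, weight = 4.
  m = 110 → c = 0010110, weight = 3.
  m = 001 → c = 0010101, weight = 3.
  m = 101 → c = 1011111, weight = 6.
  m = 011 → c = 1001001, weight = 3.
  m = 111 → c = 0000011, weight = 2.
Tally weights:
  weight 0: 1 codewords.
  weight 2: 1 codewords.
  weight 3: 4 codewords.
  weight 4: 1 codewords.
  weight 6: 1 codewords.
Minimum distance d = smallest w > 0 with A_w > 0 = 2.
Sanity: Σ A_w = 8 = 2^3 = 8 ✓.


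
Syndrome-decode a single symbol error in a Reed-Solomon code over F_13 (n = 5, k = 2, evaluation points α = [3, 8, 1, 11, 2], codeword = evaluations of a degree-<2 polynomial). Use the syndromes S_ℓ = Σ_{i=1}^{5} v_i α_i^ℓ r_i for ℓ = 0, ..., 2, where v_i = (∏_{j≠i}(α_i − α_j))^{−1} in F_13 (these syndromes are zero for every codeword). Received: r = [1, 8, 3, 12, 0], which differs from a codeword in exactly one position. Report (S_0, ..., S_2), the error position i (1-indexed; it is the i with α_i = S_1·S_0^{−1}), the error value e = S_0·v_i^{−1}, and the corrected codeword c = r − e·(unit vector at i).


S = (2, 6, 5), error at position 1, error magnitude e = 4, c = [10, 8, 3, 12, 0].

Step 1: column multipliers v_i = (∏_{j≠i}(α_i − α_j))^{−1} mod 13.
  i = 1 (α = 3): (3−8)(3−1)(3−11)(3−2) = (−5)·2·(−8)·1 = 80 ≡ 2, so v_1 = 2^{−1} = 7 (mod 13).
  i = 2 (α = 8): (8−3)(8−1)(8−11)(8−2) = 5·7·(−3)·6 = −630 ≡ 7, so v_2 = 7^{−1} = 2 (mod 13).
  i = 3 (α = 1): (1−3)(1−8)(1−11)(1−2) = (−2)·(−7)·(−10)·(−1) = 140 ≡ 10, so v_3 = 10^{−1} = 4 (mod 13).
  i = 4 (α = 11): (11−3)(11−8)(11−1)(11−2) = 8·3·10·9 = 2160 ≡ 2, so v_4 = 2^{−1} = 7 (mod 13).
  i = 5 (α = 2): (2−3)(2−8)(2−1)(2−11) = (−1)·(−6)·1·(−9) = −54 ≡ 11, so v_5 = 11^{−1} = 6 (mod 13).
  v = [7, 2, 4, 7, 6].
Step 2: syndromes of r = [1, 8, 3, 12, 0] (all sums mod 13).
  S_0 = Σ v_i r_i = 7·1 + 2·8 + 4·3 + 7·12 + 6·0 = 119 ≡ 2.
  S_1 = Σ v_i α_i r_i = 7·3·1 + 2·8·8 + 4·1·3 + 7·11·12 + 6·2·0 = 1085 ≡ 6.
  α_i^2 mod 13 = [9, 12, 1, 4, 4].
  S_2 = Σ v_i α_i^2 r_i = 7·9·1 + 2·12·8 + 4·1·3 + 7·4·12 + 6·4·0 = 603 ≡ 5.
  S = (2, 6, 5) ≠ 0, so r is not a codeword (an error is present).
Step 3: locate the error. For a single error e at position i, S_ℓ = v_i·e·α_i^ℓ, so α_err = S_1/S_0.
  S_0^{−1} = 2^{−1} = 7 (mod 13), so α_err = 6·7 = 42 ≡ 3 = α_1. Error position i = 1.
  Consistency check: S_2/S_1 = 5·11 = 55 ≡ 3 = α_err ✓ (single-error assumption holds).
Step 4: error magnitude e = S_0/v_1 = S_0·∏_{j≠1}(α_1 − α_j) = 2·2 = 4 ≡ 4 (mod 13).
Step 5: correct position 1: c_1 = r_1 − e = 1 − 4 ≡ 10 (mod 13). Hence c = [10, 8, 3, 12, 0].
  Check: interpolating c through the α_i gives m(x) = 6 + 10·x (degree < 2) with m(α_i) = c_i for every i, so c is indeed a codeword.


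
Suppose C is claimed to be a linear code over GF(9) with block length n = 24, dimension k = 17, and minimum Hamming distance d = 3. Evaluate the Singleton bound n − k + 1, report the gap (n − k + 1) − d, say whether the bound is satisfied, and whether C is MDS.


Singleton RHS = n − k + 1 = 8, slack = 5, bound satisfied, not MDS.

Singleton bound: d ≤ n − k + 1.
Here n = 24, k = 17, so n − k + 1 = 8.
Given d = 3, check d ≤ 8: YES.
Slack = (n − k + 1) − d = 5.
The code is NOT MDS (slack = 5 > 0).
Description: the claimed parameters are [24, 17, 3]_9; such a code would be non-MDS.


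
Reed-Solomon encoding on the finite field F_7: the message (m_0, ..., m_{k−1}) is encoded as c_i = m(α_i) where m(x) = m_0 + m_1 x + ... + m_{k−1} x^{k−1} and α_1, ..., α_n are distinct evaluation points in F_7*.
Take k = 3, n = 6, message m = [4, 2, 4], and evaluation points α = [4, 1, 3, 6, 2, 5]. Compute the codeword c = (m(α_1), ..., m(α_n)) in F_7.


c = [6, 3, 4, 6, 3, 2]

Message polynomial: m(x) = 4 + 2·x + 4·x^2 (mod 7).
For each evaluation point α_i, compute m(α_i) mod 7:
  α_1 = 4: Horner steps 4 → 4 → 6, so m(4) = 6.
  α_2 = 1: Horner steps 4 → 6 → 3, so m(1) = 3.
  α_3 = 3: Horner steps 4 → 0 → 4, so m(3) = 4.
  α_4 = 6: Horner steps 4 → 5 → 6, so m(6) = 6.
  α_5 = 2: Horner steps 4 → 3 → 3, so m(2) = 3.
  α_6 = 5: Horner steps 4 → 1 → 2, so m(5) = 2.
Codeword c = [6, 3, 4, 6, 3, 2] ∈ F_7^6.


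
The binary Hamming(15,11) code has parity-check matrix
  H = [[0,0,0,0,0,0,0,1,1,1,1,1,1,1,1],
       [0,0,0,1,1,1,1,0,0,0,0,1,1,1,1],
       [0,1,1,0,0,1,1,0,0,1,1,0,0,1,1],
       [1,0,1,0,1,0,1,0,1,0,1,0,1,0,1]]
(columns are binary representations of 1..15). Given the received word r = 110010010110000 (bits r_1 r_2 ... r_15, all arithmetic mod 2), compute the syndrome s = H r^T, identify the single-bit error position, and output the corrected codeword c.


s = (1, 1, 1, 1)^T, error position = 15, corrected codeword c = 110010010110001

Compute s = H r^T mod 2 one row at a time:
  s_1 = 1 + 0 + 1 + 1 + 0 + 0 + 0 + 0 = 3 ≡ 1 (mod 2).
  s_2 = 0 + 1 + 0 + 0 + 0 + 0 + 0 + 0 = 1 ≡ 1 (mod 2).
  s_3 = 1 + 0 + 0 + 0 + 1 + 1 + 0 + 0 = 3 ≡ 1 (mod 2).
  s_4 = 1 + 0 + 1 + 0 + 0 + 1 + 0 + 0 = 3 ≡ 1 (mod 2).
s = (1, 1, 1, 1)^T — this equals column 15 of H (binary 1111), so error is at position 15.
Correct: flip bit 15 of r = 110010010110000 to get c = 110010010110001.


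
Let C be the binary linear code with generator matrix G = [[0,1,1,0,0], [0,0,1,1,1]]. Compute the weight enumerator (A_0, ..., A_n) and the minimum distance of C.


Weight distribution: A_0 = 1, A_2 = 1, A_3 = 2. Minimum distance d = 2.

Enumerate all 2^2 = 4 messages m ∈ F_2^2.
For each, compute codeword c = mG in F_2^5, then tally its weight.
  m = 00 → c = 00000, weight = 0.
  m = 10 → c = 01100, weight = 2.
  m = 01 → c = 00111, weight = 3.
  m = 11 → c = 01011, weight = 3.
Tally weights:
  weight 0: 1 codewords.
  weight 2: 1 codewords.
  weight 3: 2 codewords.
Minimum distance d = smallest w > 0 with A_w > 0 = 2.
Sanity: Σ A_w = 4 = 2^2 = 4 ✓.


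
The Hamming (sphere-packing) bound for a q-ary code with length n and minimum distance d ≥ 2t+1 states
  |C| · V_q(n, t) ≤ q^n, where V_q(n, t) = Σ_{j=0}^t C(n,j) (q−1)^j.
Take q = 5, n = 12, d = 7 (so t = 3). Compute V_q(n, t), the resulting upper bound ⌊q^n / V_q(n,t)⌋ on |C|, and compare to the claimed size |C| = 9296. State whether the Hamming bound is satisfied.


V_q(n, t) = 15185, q^n = 244140625, Hamming bound = 16077, |C| = 9296 ≤ bound (satisfied).

Step 1: Compute V_q(n, t) = Σ_{j=0}^3 C(n, j) (q−1)^j.
  j = 0: C(12,0)·(4)^0 = 1·1 = 1.
  j = 1: C(12,1)·(4)^1 = 12·4 = 48.
  j = 2: C(12,2)·(4)^2 = 66·16 = 1056.
  j = 3: C(12,3)·(4)^3 = 220·64 = 14080.
  V_q(n, t) = 1 + 48 + 1056 + 14080 = 15185.
Step 2: q^n = 5^12 = 244140625.
Step 3: Hamming bound ⌊q^n / V_q(n,t)⌋ = ⌊244140625/15185⌋ = 16077.
Step 4: Compare |C| = 9296 to 16077: satisfied.
The claimed |C| lies below the Hamming bound.


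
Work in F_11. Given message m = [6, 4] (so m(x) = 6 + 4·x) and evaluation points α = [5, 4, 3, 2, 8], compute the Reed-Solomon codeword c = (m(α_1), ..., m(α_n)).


c = [4, 0, 7, 3, 5]

Message polynomial: m(x) = 6 + 4·x (mod 11).
For each evaluation point α_i, compute m(α_i) mod 11:
  α_1 = 5: Horner steps 4 → 4, so m(5) = 4.
  α_2 = 4: Horner steps 4 → 0, so m(4) = 0.
  α_3 = 3: Horner steps 4 → 7, so m(3) = 7.
  α_4 = 2: Horner steps 4 → 3, so m(2) = 3.
  α_5 = 8: Horner steps 4 → 5, so m(8) = 5.
Codeword c = [4, 0, 7, 3, 5] ∈ F_11^5.


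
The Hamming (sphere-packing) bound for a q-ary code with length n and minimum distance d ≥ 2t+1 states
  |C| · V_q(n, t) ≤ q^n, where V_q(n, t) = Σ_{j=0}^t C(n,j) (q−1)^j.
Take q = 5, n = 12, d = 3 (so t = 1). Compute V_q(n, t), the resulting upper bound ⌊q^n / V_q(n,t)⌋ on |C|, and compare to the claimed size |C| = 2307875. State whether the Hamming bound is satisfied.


V_q(n, t) = 49, q^n = 244140625, Hamming bound = 4982461, |C| = 2307875 ≤ bound (satisfied).

Step 1: Compute V_q(n, t) = Σ_{j=0}^1 C(n, j) (q−1)^j.
  j = 0: C(12,0)·(4)^0 = 1·1 = 1.
  j = 1: C(12,1)·(4)^1 = 12·4 = 48.
  V_q(n, t) = 1 + 48 = 49.
Step 2: q^n = 5^12 = 244140625.
Step 3: Hamming bound ⌊q^n / V_q(n,t)⌋ = ⌊244140625/49⌋ = 4982461.
Step 4: Compare |C| = 2307875 to 4982461: satisfied.
The claimed |C| lies below the Hamming bound.


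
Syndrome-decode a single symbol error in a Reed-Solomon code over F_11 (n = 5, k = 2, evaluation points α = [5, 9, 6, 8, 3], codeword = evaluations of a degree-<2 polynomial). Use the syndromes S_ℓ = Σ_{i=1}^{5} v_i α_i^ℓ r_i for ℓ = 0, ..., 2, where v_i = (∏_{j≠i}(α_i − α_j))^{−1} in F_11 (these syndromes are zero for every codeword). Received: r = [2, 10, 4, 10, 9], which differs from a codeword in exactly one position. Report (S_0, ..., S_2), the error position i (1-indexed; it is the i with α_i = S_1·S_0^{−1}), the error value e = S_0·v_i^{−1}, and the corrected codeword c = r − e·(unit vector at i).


S = (8, 9, 6), error at position 4, error magnitude e = 2, c = [2, 10, 4, 8, 9].

Step 1: column multipliers v_i = (∏_{j≠i}(α_i − α_j))^{−1} mod 11.
  i = 1 (α = 5): (5−9)(5−6)(5−8)(5−3) = (−4)·(−1)·(−3)·2 = −24 ≡ 9, so v_1 = 9^{−1} = 5 (mod 11).
  i = 2 (α = 9): (9−5)(9−6)(9−8)(9−3) = 4·3·1·6 = 72 ≡ 6, so v_2 = 6^{−1} = 2 (mod 11).
  i = 3 (α = 6): (6−5)(6−9)(6−8)(6−3) = 1·(−3)·(−2)·3 = 18 ≡ 7, so v_3 = 7^{−1} = 8 (mod 11).
  i = 4 (α = 8): (8−5)(8−9)(8−6)(8−3) = 3·(−1)·2·5 = −30 ≡ 3, so v_4 = 3^{−1} = 4 (mod 11).
  i = 5 (α = 3): (3−5)(3−9)(3−6)(3−8) = (−2)·(−6)·(−3)·(−5) = 180 ≡ 4, so v_5 = 4^{−1} = 3 (mod 11).
  v = [5, 2, 8, 4, 3].
Step 2: syndromes of r = [2, 10, 4, 10, 9] (all sums mod 11).
  S_0 = Σ v_i r_i = 5·2 + 2·10 + 8·4 + 4·10 + 3·9 = 129 ≡ 8.
  S_1 = Σ v_i α_i r_i = 5·5·2 + 2·9·10 + 8·6·4 + 4·8·10 + 3·3·9 = 823 ≡ 9.
  α_i^2 mod 11 = [3, 4, 3, 9, 9].
  S_2 = Σ v_i α_i^2 r_i = 5·3·2 + 2·4·10 + 8·3·4 + 4·9·10 + 3·9·9 = 809 ≡ 6.
  S = (8, 9, 6) ≠ 0, so r is not a codeword (an error is present).
Step 3: locate the error. For a single error e at position i, S_ℓ = v_i·e·α_i^ℓ, so α_err = S_1/S_0.
  S_0^{−1} = 8^{−1} = 7 (mod 11), so α_err = 9·7 = 63 ≡ 8 = α_4. Error position i = 4.
  Consistency check: S_2/S_1 = 6·5 = 30 ≡ 8 = α_err ✓ (single-error assumption holds).
Step 4: error magnitude e = S_0/v_4 = S_0·∏_{j≠4}(α_4 − α_j) = 8·3 = 24 ≡ 2 (mod 11).
Step 5: correct position 4: c_4 = r_4 − e = 10 − 2 ≡ 8 (mod 11). Hence c = [2, 10, 4, 8, 9].
  Check: interpolating c through the α_i gives m(x) = 3 + 2·x (degree < 2) with m(α_i) = c_i for every i, so c is indeed a codeword.


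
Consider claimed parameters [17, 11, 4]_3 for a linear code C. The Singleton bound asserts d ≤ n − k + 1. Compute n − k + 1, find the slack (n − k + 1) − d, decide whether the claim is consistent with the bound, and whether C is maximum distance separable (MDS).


Singleton RHS = n − k + 1 = 7, slack = 3, bound satisfied, not MDS.

Singleton bound: d ≤ n − k + 1.
Here n = 17, k = 11, so n − k + 1 = 7.
Given d = 4, check d ≤ 7: YES.
Slack = (n − k + 1) − d = 3.
The code is NOT MDS (slack = 3 > 0).
Description: the claimed parameters are [17, 11, 4]_3; such a code would be non-MDS.


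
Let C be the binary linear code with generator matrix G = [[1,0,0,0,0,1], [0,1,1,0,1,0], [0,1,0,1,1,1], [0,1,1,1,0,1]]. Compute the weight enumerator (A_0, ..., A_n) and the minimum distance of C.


Weight distribution: A_0 = 1, A_1 = 1, A_2 = 2, A_3 = 6, A_4 = 5, A_5 = 1. Minimum distance d = 1.

Enumerate all 2^4 = 16 messages m ∈ F_2^4.
For each, compute codeword c = mG in F_2^6, then tally its weight.
  m = 0000 → c = 000000, weight = 0.
  m = 1000 → c = 100001, weight = 2.
  m = 0100 → c = 011010, weight = 3.
  m = 1100 → c = 111011, weight = 5.
  m = 0010 → c = 010111, weight = 4.
  m = 1010 → c = 110110, weight = 4.
  m = 0110 → c = 001101, weight = 3.
  m = 1110 → c = 101100, weight = 3.
  m = 0001 → c = 011101, weight = 4.
  m = 1001 → c = 111100, weight = 4.
  m = 0101 → c = 000111, weight = 3.
  m = 1101 → c = 100110, weight = 3.
  m = 0011 → c = 001010, weight = 2.
  m = 1011 → c = 101011, weight = 4.
  m = 0111 → c = 010000, weight = 1.
  m = 1111 → c = 110001, weight = 3.
Tally weights:
  weight 0: 1 codewords.
  weight 1: 1 codewords.
  weight 2: 2 codewords.
  weight 3: 6 codewords.
  weight 4: 5 codewords.
  weight 5: 1 codewords.
Minimum distance d = smallest w > 0 with A_w > 0 = 1.
Sanity: Σ A_w = 16 = 2^4 = 16 ✓.


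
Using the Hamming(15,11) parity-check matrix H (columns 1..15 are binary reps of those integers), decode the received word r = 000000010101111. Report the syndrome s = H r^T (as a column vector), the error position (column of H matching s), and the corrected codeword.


s = (0, 0, 1, 0)^T, error position = 2, corrected codeword c = 010000010101111

Compute s = H r^T mod 2 one row at a time:
  s_1 = 1 + 0 + 1 + 0 + 1 + 1 + 1 + 1 = 6 ≡ 0 (mod 2).
  s_2 = 0 + 0 + 0 + 0 + 1 + 1 + 1 + 1 = 4 ≡ 0 (mod 2).
  s_3 = 0 + 0 + 0 + 0 + 1 + 0 + 1 + 1 = 3 ≡ 1 (mod 2).
  s_4 = 0 + 0 + 0 + 0 + 0 + 0 + 1 + 1 = 2 ≡ 0 (mod 2).
s = (0, 0, 1, 0)^T — this equals column 2 of H (binary 0010), so error is at position 2.
Correct: flip bit 2 of r = 000000010101111 to get c = 010000010101111.


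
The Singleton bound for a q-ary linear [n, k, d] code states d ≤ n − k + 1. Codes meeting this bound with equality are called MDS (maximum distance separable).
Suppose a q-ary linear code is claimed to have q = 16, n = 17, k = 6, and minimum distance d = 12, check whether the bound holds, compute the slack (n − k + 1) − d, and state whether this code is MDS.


Singleton RHS = n − k + 1 = 12, slack = 0, bound satisfied, MDS.

Singleton bound: d ≤ n − k + 1.
Here n = 17, k = 6, so n − k + 1 = 12.
Given d = 12, check d ≤ 12: YES.
Slack = (n − k + 1) − d = 0.
The code is MDS (slack = 0).
Description: the claimed parameters are [17, 6, 12]_16; such a code would be MDS (meets Singleton bound).


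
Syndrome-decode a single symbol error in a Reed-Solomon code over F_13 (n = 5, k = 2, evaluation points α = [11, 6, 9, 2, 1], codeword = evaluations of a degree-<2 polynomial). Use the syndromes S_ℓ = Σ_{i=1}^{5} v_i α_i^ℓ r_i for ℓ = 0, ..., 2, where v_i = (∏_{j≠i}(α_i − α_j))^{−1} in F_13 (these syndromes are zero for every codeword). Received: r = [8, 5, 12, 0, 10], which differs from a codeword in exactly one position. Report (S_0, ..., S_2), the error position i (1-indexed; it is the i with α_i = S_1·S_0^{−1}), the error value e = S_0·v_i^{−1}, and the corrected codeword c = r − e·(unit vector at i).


S = (6, 6, 6), error at position 5, error magnitude e = 8, c = [8, 5, 12, 0, 2].

Step 1: column multipliers v_i = (∏_{j≠i}(α_i − α_j))^{−1} mod 13.
  i = 1 (α = 11): (11−6)(11−9)(11−2)(11−1) = 5·2·9·10 = 900 ≡ 3, so v_1 = 3^{−1} = 9 (mod 13).
  i = 2 (α = 6): (6−11)(6−9)(6−2)(6−1) = (−5)·(−3)·4·5 = 300 ≡ 1, so v_2 = 1^{−1} = 1 (mod 13).
  i = 3 (α = 9): (9−11)(9−6)(9−2)(9−1) = (−2)·3·7·8 = −336 ≡ 2, so v_3 = 2^{−1} = 7 (mod 13).
  i = 4 (α = 2): (2−11)(2−6)(2−9)(2−1) = (−9)·(−4)·(−7)·1 = −252 ≡ 8, so v_4 = 8^{−1} = 5 (mod 13).
  i = 5 (α = 1): (1−11)(1−6)(1−9)(1−2) = (−10)·(−5)·(−8)·(−1) = 400 ≡ 10, so v_5 = 10^{−1} = 4 (mod 13).
  v = [9, 1, 7, 5, 4].
Step 2: syndromes of r = [8, 5, 12, 0, 10] (all sums mod 13).
  S_0 = Σ v_i r_i = 9·8 + 1·5 + 7·12 + 5·0 + 4·10 = 201 ≡ 6.
  S_1 = Σ v_i α_i r_i = 9·11·8 + 1·6·5 + 7·9·12 + 5·2·0 + 4·1·10 = 1618 ≡ 6.
  α_i^2 mod 13 = [4, 10, 3, 4, 1].
  S_2 = Σ v_i α_i^2 r_i = 9·4·8 + 1·10·5 + 7·3·12 + 5·4·0 + 4·1·10 = 630 ≡ 6.
  S = (6, 6, 6) ≠ 0, so r is not a codeword (an error is present).
Step 3: locate the error. For a single error e at position i, S_ℓ = v_i·e·α_i^ℓ, so α_err = S_1/S_0.
  S_0^{−1} = 6^{−1} = 11 (mod 13), so α_err = 6·11 = 66 ≡ 1 = α_5. Error position i = 5.
  Consistency check: S_2/S_1 = 6·11 = 66 ≡ 1 = α_err ✓ (single-error assumption holds).
Step 4: error magnitude e = S_0/v_5 = S_0·∏_{j≠5}(α_5 − α_j) = 6·10 = 60 ≡ 8 (mod 13).
Step 5: correct position 5: c_5 = r_5 − e = 10 − 8 ≡ 2 (mod 13). Hence c = [8, 5, 12, 0, 2].
  Check: interpolating c through the α_i gives m(x) = 4 + 11·x (degree < 2) with m(α_i) = c_i for every i, so c is indeed a codeword.


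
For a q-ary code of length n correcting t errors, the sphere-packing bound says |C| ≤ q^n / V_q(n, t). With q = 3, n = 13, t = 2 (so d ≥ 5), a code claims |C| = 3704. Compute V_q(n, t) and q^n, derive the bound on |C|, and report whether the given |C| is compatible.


V_q(n, t) = 339, q^n = 1594323, Hamming bound = 4703, |C| = 3704 ≤ bound (satisfied).

Step 1: Compute V_q(n, t) = Σ_{j=0}^2 C(n, j) (q−1)^j.
  j = 0: C(13,0)·(2)^0 = 1·1 = 1.
  j = 1: C(13,1)·(2)^1 = 13·2 = 26.
  j = 2: C(13,2)·(2)^2 = 78·4 = 312.
  V_q(n, t) = 1 + 26 + 312 = 339.
Step 2: q^n = 3^13 = 1594323.
Step 3: Hamming bound ⌊q^n / V_q(n,t)⌋ = ⌊1594323/339⌋ = 4703.
Step 4: Compare |C| = 3704 to 4703: satisfied.
The claimed |C| lies below the Hamming bound.


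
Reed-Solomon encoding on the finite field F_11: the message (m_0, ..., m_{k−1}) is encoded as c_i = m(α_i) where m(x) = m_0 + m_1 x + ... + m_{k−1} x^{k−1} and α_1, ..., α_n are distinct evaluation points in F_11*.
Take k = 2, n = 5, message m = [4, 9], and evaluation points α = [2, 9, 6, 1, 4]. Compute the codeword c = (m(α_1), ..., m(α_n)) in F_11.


c = [0, 8, 3, 2, 7]

Message polynomial: m(x) = 4 + 9·x (mod 11).
For each evaluation point α_i, compute m(α_i) mod 11:
  α_1 = 2: Horner steps 9 → 0, so m(2) = 0.
  α_2 = 9: Horner steps 9 → 8, so m(9) = 8.
  α_3 = 6: Horner steps 9 → 3, so m(6) = 3.
  α_4 = 1: Horner steps 9 → 2, so m(1) = 2.
  α_5 = 4: Horner steps 9 → 7, so m(4) = 7.
Codeword c = [0, 8, 3, 2, 7] ∈ F_11^5.


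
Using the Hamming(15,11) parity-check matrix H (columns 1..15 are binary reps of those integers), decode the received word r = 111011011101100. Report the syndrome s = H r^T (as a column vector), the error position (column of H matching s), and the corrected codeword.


s = (1, 0, 0, 1)^T, error position = 9, corrected codeword c = 111011010101100

Compute s = H r^T mod 2 one row at a time:
  s_1 = 1 + 1 + 1 + 0 + 1 + 1 + 0 + 0 = 5 ≡ 1 (mod 2).
  s_2 = 0 + 1 + 1 + 0 + 1 + 1 + 0 + 0 = 4 ≡ 0 (mod 2).
  s_3 = 1 + 1 + 1 + 0 + 1 + 0 + 0 + 0 = 4 ≡ 0 (mod 2).
  s_4 = 1 + 1 + 1 + 0 + 1 + 0 + 1 + 0 = 5 ≡ 1 (mod 2).
s = (1, 0, 0, 1)^T — this equals column 9 of H (binary 1001), so error is at position 9.
Correct: flip bit 9 of r = 111011011101100 to get c = 111011010101100.


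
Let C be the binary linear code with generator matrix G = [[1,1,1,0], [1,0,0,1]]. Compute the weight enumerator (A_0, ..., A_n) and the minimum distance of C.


Weight distribution: A_0 = 1, A_2 = 1, A_3 = 2. Minimum distance d = 2.

Enumerate all 2^2 = 4 messages m ∈ F_2^2.
For each, compute codeword c = mG in F_2^4, then tally its weight.
  m = 00 → c = 0000, weight = 0.
  m = 10 → c = 1110, weight = 3.
  m = 01 → c = 1001, weight = 2.
  m = 11 → c = 0111, weight = 3.
Tally weights:
  weight 0: 1 codewords.
  weight 2: 1 codewords.
  weight 3: 2 codewords.
Minimum distance d = smallest w > 0 with A_w > 0 = 2.
Sanity: Σ A_w = 4 = 2^2 = 4 ✓.


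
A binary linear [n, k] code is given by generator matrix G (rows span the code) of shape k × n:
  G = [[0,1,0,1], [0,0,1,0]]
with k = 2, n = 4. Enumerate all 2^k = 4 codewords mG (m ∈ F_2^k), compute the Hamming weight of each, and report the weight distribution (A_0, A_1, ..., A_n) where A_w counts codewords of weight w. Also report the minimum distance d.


Weight distribution: A_0 = 1, A_1 = 1, A_2 = 1, A_3 = 1. Minimum distance d = 1.

Enumerate all 2^2 = 4 messages m ∈ F_2^2.
For each, compute codeword c = mG in F_2^4, then tally its weight.
  m = 00 → c = 0000, weight = 0.
  m = 10 → c = 0101, weight = 2.
  m = 01 → c = 0010, weight = 1.
  m = 11 → c = 0111, weight = 3.
Tally weights:
  weight 0: 1 codewords.
  weight 1: 1 codewords.
  weight 2: 1 codewords.
  weight 3: 1 codewords.
Minimum distance d = smallest w > 0 with A_w > 0 = 1.
Sanity: Σ A_w = 4 = 2^2 = 4 ✓.


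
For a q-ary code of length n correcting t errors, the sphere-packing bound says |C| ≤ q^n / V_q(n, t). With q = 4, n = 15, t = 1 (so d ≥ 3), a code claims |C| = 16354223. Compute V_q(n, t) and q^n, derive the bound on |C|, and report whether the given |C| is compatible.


V_q(n, t) = 46, q^n = 1073741824, Hamming bound = 23342213, |C| = 16354223 ≤ bound (satisfied).

Step 1: Compute V_q(n, t) = Σ_{j=0}^1 C(n, j) (q−1)^j.
  j = 0: C(15,0)·(3)^0 = 1·1 = 1.
  j = 1: C(15,1)·(3)^1 = 15·3 = 45.
  V_q(n, t) = 1 + 45 = 46.
Step 2: q^n = 4^15 = 1073741824.
Step 3: Hamming bound ⌊q^n / V_q(n,t)⌋ = ⌊1073741824/46⌋ = 23342213.
Step 4: Compare |C| = 16354223 to 23342213: satisfied.
The claimed |C| lies below the Hamming bound.


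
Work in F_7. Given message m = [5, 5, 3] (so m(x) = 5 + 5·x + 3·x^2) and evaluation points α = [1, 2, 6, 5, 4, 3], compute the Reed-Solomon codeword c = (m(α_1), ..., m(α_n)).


c = [6, 6, 3, 0, 3, 5]

Message polynomial: m(x) = 5 + 5·x + 3·x^2 (mod 7).
For each evaluation point α_i, compute m(α_i) mod 7:
  α_1 = 1: Horner steps 3 → 1 → 6, so m(1) = 6.
  α_2 = 2: Horner steps 3 → 4 → 6, so m(2) = 6.
  α_3 = 6: Horner steps 3 → 2 → 3, so m(6) = 3.
  α_4 = 5: Horner steps 3 → 6 → 0, so m(5) = 0.
  α_5 = 4: Horner steps 3 → 3 → 3, so m(4) = 3.
  α_6 = 3: Horner steps 3 → 0 → 5, so m(3) = 5.
Codeword c = [6, 6, 3, 0, 3, 5] ∈ F_7^6.


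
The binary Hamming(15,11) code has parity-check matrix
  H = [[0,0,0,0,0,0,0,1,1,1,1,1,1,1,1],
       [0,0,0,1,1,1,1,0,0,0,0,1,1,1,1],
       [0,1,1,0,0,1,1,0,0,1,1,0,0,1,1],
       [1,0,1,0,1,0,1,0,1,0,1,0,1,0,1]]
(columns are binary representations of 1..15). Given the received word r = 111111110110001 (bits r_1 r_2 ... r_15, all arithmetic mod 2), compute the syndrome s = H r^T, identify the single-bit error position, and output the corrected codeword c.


s = (0, 1, 1, 0)^T, error position = 6, corrected codeword c = 111110110110001

Compute s = H r^T mod 2 one row at a time:
  s_1 = 1 + 0 + 1 + 1 + 0 + 0 + 0 + 1 = 4 ≡ 0 (mod 2).
  s_2 = 1 + 1 + 1 + 1 + 0 + 0 + 0 + 1 = 5 ≡ 1 (mod 2).
  s_3 = 1 + 1 + 1 + 1 + 1 + 1 + 0 + 1 = 7 ≡ 1 (mod 2).
  s_4 = 1 + 1 + 1 + 1 + 0 + 1 + 0 + 1 = 6 ≡ 0 (mod 2).
s = (0, 1, 1, 0)^T — this equals column 6 of H (binary 0110), so error is at position 6.
Correct: flip bit 6 of r = 111111110110001 to get c = 111110110110001.


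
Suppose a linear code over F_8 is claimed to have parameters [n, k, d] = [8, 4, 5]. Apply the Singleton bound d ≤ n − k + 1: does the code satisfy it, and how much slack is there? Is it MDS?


Singleton RHS = n − k + 1 = 5, slack = 0, bound satisfied, MDS.

Singleton bound: d ≤ n − k + 1.
Here n = 8, k = 4, so n − k + 1 = 5.
Given d = 5, check d ≤ 5: YES.
Slack = (n − k + 1) − d = 0.
The code is MDS (slack = 0).
Description: the claimed parameters are [8, 4, 5]_8; such a code would be MDS (meets Singleton bound).


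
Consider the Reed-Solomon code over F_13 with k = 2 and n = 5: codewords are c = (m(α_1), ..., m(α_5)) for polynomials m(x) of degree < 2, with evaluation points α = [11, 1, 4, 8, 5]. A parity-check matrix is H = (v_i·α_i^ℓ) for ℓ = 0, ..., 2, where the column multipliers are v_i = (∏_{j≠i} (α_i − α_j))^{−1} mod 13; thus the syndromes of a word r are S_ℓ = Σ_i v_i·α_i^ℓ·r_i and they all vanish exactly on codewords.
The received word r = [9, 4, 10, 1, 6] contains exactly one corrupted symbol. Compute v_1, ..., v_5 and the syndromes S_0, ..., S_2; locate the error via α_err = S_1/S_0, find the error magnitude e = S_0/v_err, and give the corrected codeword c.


S = (9, 10, 1), error at position 3, error magnitude e = 11, c = [9, 4, 12, 1, 6].

Step 1: column multipliers v_i = (∏_{j≠i}(α_i − α_j))^{−1} mod 13.
  i = 1 (α = 11): (11−1)(11−4)(11−8)(11−5) = 10·7·3·6 = 1260 ≡ 12, so v_1 = 12^{−1} = 12 (mod 13).
  i = 2 (α = 1): (1−11)(1−4)(1−8)(1−5) = (−10)·(−3)·(−7)·(−4) = 840 ≡ 8, so v_2 = 8^{−1} = 5 (mod 13).
  i = 3 (α = 4): (4−11)(4−1)(4−8)(4−5) = (−7)·3·(−4)·(−1) = −84 ≡ 7, so v_3 = 7^{−1} = 2 (mod 13).
  i = 4 (α = 8): (8−11)(8−1)(8−4)(8−5) = (−3)·7·4·3 = −252 ≡ 8, so v_4 = 8^{−1} = 5 (mod 13).
  i = 5 (α = 5): (5−11)(5−1)(5−4)(5−8) = (−6)·4·1·(−3) = 72 ≡ 7, so v_5 = 7^{−1} = 2 (mod 13).
  v = [12, 5, 2, 5, 2].
Step 2: syndromes of r = [9, 4, 10, 1, 6] (all sums mod 13).
  S_0 = Σ v_i r_i = 12·9 + 5·4 + 2·10 + 5·1 + 2·6 = 165 ≡ 9.
  S_1 = Σ v_i α_i r_i = 12·11·9 + 5·1·4 + 2·4·10 + 5·8·1 + 2·5·6 = 1388 ≡ 10.
  α_i^2 mod 13 = [4, 1, 3, 12, 12].
  S_2 = Σ v_i α_i^2 r_i = 12·4·9 + 5·1·4 + 2·3·10 + 5·12·1 + 2·12·6 = 716 ≡ 1.
  S = (9, 10, 1) ≠ 0, so r is not a codeword (an error is present).
Step 3: locate the error. For a single error e at position i, S_ℓ = v_i·e·α_i^ℓ, so α_err = S_1/S_0.
  S_0^{−1} = 9^{−1} = 3 (mod 13), so α_err = 10·3 = 30 ≡ 4 = α_3. Error position i = 3.
  Consistency check: S_2/S_1 = 1·4 = 4 ≡ 4 = α_err ✓ (single-error assumption holds).
Step 4: error magnitude e = S_0/v_3 = S_0·∏_{j≠3}(α_3 − α_j) = 9·7 = 63 ≡ 11 (mod 13).
Step 5: correct position 3: c_3 = r_3 − e = 10 − 11 ≡ 12 (mod 13). Hence c = [9, 4, 12, 1, 6].
  Check: interpolating c through the α_i gives m(x) = 10 + 7·x (degree < 2) with m(α_i) = c_i for every i, so c is indeed a codeword.


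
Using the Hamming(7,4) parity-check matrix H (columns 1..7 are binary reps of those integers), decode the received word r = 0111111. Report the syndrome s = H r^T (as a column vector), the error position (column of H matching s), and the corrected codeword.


s = (0, 0, 1)^T, error position = 1, corrected codeword c = 1111111

Compute s = H r^T mod 2 one row at a time:
  s_1 = 1 + 1 + 1 + 1 = 4 ≡ 0 (mod 2).
  s_2 = 1 + 1 + 1 + 1 = 4 ≡ 0 (mod 2).
  s_3 = 0 + 1 + 1 + 1 = 3 ≡ 1 (mod 2).
s = (0, 0, 1)^T — this equals column 1 of H (binary 001), so error is at position 1.
Correct: flip bit 1 of r = 0111111 to get c = 1111111.


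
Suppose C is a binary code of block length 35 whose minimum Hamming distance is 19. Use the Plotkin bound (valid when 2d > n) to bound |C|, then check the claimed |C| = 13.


Plotkin bound M ≤ 12; given |C| = 13 > bound (violated).

Check applicability: 2d = 38, n = 35.
2d − n = 3 > 0, so Plotkin applies.
Compute d/(2d−n) = 19/3 ≈ 6.3333.
⌊d/(2d−n)⌋ = 6.
Plotkin bound: M ≤ 2·6 = 12.
Given |C| = 13, check: VIOLATED.
This |C| is above the Plotkin bound, so no binary code with n = 35, d = 19 and 13 codewords exists.


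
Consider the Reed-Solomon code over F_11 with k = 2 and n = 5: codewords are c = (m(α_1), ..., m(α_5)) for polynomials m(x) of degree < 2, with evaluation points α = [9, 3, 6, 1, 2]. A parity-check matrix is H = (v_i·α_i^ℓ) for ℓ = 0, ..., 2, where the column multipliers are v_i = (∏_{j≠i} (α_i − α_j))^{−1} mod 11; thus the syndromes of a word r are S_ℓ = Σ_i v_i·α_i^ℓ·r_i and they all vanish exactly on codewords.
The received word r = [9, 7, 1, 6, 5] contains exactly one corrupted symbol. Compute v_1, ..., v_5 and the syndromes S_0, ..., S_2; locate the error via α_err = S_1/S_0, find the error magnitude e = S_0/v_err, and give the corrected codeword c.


S = (1, 3, 9), error at position 2, error magnitude e = 3, c = [9, 4, 1, 6, 5].

Step 1: column multipliers v_i = (∏_{j≠i}(α_i − α_j))^{−1} mod 11.
  i = 1 (α = 9): (9−3)(9−6)(9−1)(9−2) = 6·3·8·7 = 1008 ≡ 7, so v_1 = 7^{−1} = 8 (mod 11).
  i = 2 (α = 3): (3−9)(3−6)(3−1)(3−2) = (−6)·(−3)·2·1 = 36 ≡ 3, so v_2 = 3^{−1} = 4 (mod 11).
  i = 3 (α = 6): (6−9)(6−3)(6−1)(6−2) = (−3)·3·5·4 = −180 ≡ 7, so v_3 = 7^{−1} = 8 (mod 11).
  i = 4 (α = 1): (1−9)(1−3)(1−6)(1−2) = (−8)·(−2)·(−5)·(−1) = 80 ≡ 3, so v_4 = 3^{−1} = 4 (mod 11).
  i = 5 (α = 2): (2−9)(2−3)(2−6)(2−1) = (−7)·(−1)·(−4)·1 = −28 ≡ 5, so v_5 = 5^{−1} = 9 (mod 11).
  v = [8, 4, 8, 4, 9].
Step 2: syndromes of r = [9, 7, 1, 6, 5] (all sums mod 11).
  S_0 = Σ v_i r_i = 8·9 + 4·7 + 8·1 + 4·6 + 9·5 = 177 ≡ 1.
  S_1 = Σ v_i α_i r_i = 8·9·9 + 4·3·7 + 8·6·1 + 4·1·6 + 9·2·5 = 894 ≡ 3.
  α_i^2 mod 11 = [4, 9, 3, 1, 4].
  S_2 = Σ v_i α_i^2 r_i = 8·4·9 + 4·9·7 + 8·3·1 + 4·1·6 + 9·4·5 = 768 ≡ 9.
  S = (1, 3, 9) ≠ 0, so r is not a codeword (an error is present).
Step 3: locate the error. For a single error e at position i, S_ℓ = v_i·e·α_i^ℓ, so α_err = S_1/S_0.
  S_0^{−1} = 1^{−1} = 1 (mod 11), so α_err = 3·1 = 3 ≡ 3 = α_2. Error position i = 2.
  Consistency check: S_2/S_1 = 9·4 = 36 ≡ 3 = α_err ✓ (single-error assumption holds).
Step 4: error magnitude e = S_0/v_2 = S_0·∏_{j≠2}(α_2 − α_j) = 1·3 = 3 ≡ 3 (mod 11).
Step 5: correct position 2: c_2 = r_2 − e = 7 − 3 ≡ 4 (mod 11). Hence c = [9, 4, 1, 6, 5].
  Check: interpolating c through the α_i gives m(x) = 7 + 10·x (degree < 2) with m(α_i) = c_i for every i, so c is indeed a codeword.
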